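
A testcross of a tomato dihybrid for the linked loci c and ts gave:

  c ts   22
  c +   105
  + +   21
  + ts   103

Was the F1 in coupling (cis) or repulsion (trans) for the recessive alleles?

trans

The two most frequent classes are + ts (103) and c + (105); these are the parental (non-recombinant) types.
So the F1 carried + ts on one chromosome and c + on the other — the recessive alleles are on opposite chromosomes (trans / repulsion).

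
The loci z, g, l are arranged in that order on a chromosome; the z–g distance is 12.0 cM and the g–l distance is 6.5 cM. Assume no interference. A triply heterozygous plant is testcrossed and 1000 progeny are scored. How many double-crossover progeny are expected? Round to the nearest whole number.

Map distances give recombination frequencies of 0.120 and 0.065 for the two intervals.
With no interference, expected double-crossover frequency = 0.120 × 0.065 = 0.00780.
Expected number = 0.00780 × 1000 = 7.80 ≈ 8.

8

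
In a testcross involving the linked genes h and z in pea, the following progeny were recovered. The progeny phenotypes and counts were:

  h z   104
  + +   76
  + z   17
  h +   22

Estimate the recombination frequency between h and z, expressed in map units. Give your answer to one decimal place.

17.8 map units

The two most frequent classes, + + (76) and h z (104), are the parental types, so the F1 was + + / h z.
The recombinant classes are + z and h +: 17 + 22 = 39.
Recombination frequency = 39/219 = 0.1781 ≈ 17.8%, i.e. 17.8 map units.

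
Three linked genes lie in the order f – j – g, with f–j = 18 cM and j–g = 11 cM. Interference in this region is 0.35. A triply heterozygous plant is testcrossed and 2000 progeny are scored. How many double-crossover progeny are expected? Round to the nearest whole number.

Map distances give recombination frequencies of 0.180 and 0.110 for the two intervals.
With interference 0.35 (so coincidence = 0.65), expected double-crossover frequency = 0.180 × 0.110 × 0.65 = 0.01287.
Expected number = 0.01287 × 2000 = 25.74 ≈ 26.

26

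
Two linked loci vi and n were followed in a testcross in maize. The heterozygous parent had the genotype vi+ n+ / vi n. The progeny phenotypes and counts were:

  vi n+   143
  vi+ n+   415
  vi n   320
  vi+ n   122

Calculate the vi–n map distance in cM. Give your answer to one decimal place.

26.5 cM

The recombinant classes are vi+ n and vi n+: 122 + 143 = 265.
Recombination frequency = 265/1000 = 0.2650 ≈ 26.5%, i.e. 26.5 cM.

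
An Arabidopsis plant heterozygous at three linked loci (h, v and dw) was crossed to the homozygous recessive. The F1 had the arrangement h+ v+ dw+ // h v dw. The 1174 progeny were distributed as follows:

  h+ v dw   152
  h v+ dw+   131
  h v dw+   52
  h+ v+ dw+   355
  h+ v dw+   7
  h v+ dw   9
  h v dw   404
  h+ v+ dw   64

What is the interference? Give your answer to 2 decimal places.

The two rarest classes, h+ v dw+ and h v+ dw, are the double crossovers. Comparing them with the parentals, only the v allele has switched, so v is the middle locus and the order is h – v – dw.
h–v: (283 + 16)/1174 = 0.2547; v–dw: (116 + 16)/1174 = 0.1124.
Expected DCO frequency = 0.2547 × 0.1124 ≈ 0.02863; observed = 16/1174 ≈ 0.01363.
Coefficient of coincidence = 0.01363/0.02863 ≈ 0.48; interference = 1 − 0.48 = 0.52.

0.52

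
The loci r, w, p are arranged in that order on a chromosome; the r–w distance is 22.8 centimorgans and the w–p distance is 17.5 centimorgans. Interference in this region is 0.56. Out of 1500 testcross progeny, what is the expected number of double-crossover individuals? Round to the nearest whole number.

Map distances give recombination frequencies of 0.228 and 0.175 for the two intervals.
With interference 0.56 (so coincidence = 0.44), expected double-crossover frequency = 0.228 × 0.175 × 0.44 = 0.01756.
Expected number = 0.01756 × 1500 = 26.33 ≈ 26.

26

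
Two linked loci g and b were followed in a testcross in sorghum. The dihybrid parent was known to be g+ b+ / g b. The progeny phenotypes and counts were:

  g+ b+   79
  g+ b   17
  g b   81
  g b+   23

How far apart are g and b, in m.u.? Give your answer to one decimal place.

The recombinant classes are g+ b and g b+: 17 + 23 = 40.
Recombination frequency = 40/200 = 0.2000 ≈ 20.0%, i.e. 20.0 m.u.

20.0 m.u.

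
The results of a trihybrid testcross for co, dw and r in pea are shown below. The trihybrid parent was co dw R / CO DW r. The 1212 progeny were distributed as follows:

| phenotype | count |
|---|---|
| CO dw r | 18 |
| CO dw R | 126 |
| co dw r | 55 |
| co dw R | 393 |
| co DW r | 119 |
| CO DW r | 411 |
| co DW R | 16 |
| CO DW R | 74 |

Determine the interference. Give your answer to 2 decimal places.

The two rarest classes, co DW R and CO dw r, are the double crossovers. Comparing them with the parentals, only the dw allele has switched, so dw is the middle locus and the order is r – dw – co.
r–dw: (129 + 34)/1212 = 0.1345; dw–co: (245 + 34)/1212 = 0.2302.
Expected DCO frequency = 0.1345 × 0.2302 ≈ 0.03096; observed = 34/1212 ≈ 0.02805.
Coefficient of coincidence = 0.02805/0.03096 ≈ 0.91; interference = 1 − 0.91 = 0.09.

0.09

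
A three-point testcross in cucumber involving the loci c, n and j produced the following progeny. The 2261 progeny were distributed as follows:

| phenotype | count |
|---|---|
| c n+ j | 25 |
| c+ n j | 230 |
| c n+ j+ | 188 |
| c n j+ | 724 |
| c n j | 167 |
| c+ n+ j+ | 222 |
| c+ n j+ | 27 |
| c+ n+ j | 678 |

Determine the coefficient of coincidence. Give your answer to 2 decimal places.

0.57

The two most frequent reciprocal classes, c+ n+ j and c n j+, are the parental types, so the F1 was c+ n+ j / c n j+.
The two rarest classes, c n+ j and c+ n j+, are the double crossovers. Comparing them with the parentals, only the c allele has switched, so c is the middle locus and the order is j – c – n.
j–c: (389 + 52)/2261 = 0.1950; c–n: (418 + 52)/2261 = 0.2079.
Expected DCO frequency = 0.1950 × 0.2079 ≈ 0.04054; observed = 52/2261 ≈ 0.02300.
Coefficient of coincidence = 0.02300/0.04054 ≈ 0.57.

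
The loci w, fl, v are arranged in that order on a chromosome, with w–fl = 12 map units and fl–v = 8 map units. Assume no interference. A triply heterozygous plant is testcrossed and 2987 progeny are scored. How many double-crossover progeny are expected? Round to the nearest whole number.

29

Map distances give recombination frequencies of 0.120 and 0.080 for the two intervals.
With no interference, expected double-crossover frequency = 0.120 × 0.080 = 0.00960.
Expected number = 0.00960 × 2987 = 28.68 ≈ 29.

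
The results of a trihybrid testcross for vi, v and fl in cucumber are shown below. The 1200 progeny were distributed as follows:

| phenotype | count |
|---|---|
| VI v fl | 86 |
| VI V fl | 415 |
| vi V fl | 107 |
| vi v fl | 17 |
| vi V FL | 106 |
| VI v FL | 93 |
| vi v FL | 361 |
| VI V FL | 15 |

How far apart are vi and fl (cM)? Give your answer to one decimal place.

The two most frequent reciprocal classes, vi v FL and VI V fl, are the parental types, so the F1 was vi v FL / VI V fl.
The two rarest classes, vi v fl and VI V FL, are the double crossovers. Comparing them with the parentals, only the fl allele has switched, so fl is the middle locus and the order is v – fl – vi.
Crossovers in the fl–vi interval produce the single-crossover classes VI v FL and vi V fl (93 + 107 = 200) plus the double crossovers (32).
RF(fl–vi) = (200 + 32) / 1200 = 232/1200 = 0.1933 → 19.3 cM.

19.3 cM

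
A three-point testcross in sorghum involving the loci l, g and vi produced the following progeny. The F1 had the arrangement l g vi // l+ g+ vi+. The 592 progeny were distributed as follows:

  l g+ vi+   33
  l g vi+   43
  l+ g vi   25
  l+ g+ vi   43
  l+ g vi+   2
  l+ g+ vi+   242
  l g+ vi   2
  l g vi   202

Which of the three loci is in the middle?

The two rarest classes, l g+ vi and l+ g vi+, are the double crossovers. Comparing them with the parentals, only the g allele has switched, so g is the middle locus and the order is vi – g – l.

g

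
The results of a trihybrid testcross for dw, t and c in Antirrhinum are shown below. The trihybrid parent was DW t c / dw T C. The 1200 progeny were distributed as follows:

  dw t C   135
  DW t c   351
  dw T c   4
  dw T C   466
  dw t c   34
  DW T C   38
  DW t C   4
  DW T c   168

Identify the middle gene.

c

The two rarest classes, DW t C and dw T c, are the double crossovers. Comparing them with the parentals, only the c allele has switched, so c is the middle locus and the order is t – c – dw.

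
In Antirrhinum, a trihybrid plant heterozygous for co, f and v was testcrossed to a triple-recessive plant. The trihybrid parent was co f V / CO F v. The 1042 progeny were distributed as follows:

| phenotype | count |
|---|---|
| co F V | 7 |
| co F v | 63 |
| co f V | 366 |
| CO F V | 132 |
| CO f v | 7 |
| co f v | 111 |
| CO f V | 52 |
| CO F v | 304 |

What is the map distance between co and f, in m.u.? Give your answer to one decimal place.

12.4 m.u.

The two rarest classes, co F V and CO f v, are the double crossovers. Comparing them with the parentals, only the f allele has switched, so f is the middle locus and the order is co – f – v.
Crossovers in the co–f interval produce the single-crossover classes CO f V and co F v (52 + 63 = 115) plus the double crossovers (14).
RF(co–f) = (115 + 14) / 1042 = 129/1042 = 0.1238 → 12.4 m.u.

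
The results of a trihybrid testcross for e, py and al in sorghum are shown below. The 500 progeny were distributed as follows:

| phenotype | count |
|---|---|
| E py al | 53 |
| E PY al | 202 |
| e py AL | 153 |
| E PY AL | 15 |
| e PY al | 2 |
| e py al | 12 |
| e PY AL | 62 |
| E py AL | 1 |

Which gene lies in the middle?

The two most frequent reciprocal classes, E PY al and e py AL, are the parental types, so the F1 was E PY al / e py AL.
The two rarest classes, e PY al and E py AL, are the double crossovers. Comparing them with the parentals, only the e allele has switched, so e is the middle locus and the order is py – e – al.

e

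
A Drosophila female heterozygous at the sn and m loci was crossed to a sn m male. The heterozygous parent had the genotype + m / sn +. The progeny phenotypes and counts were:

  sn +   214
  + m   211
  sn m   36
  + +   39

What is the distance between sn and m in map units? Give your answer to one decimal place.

15.0 map units

The recombinant classes are + + and sn m: 39 + 36 = 75.
Recombination frequency = 75/500 = 0.1500 ≈ 15.0%, i.e. 15.0 map units.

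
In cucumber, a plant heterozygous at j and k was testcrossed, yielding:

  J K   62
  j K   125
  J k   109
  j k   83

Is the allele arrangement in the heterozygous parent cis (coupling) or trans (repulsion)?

trans

The two most frequent classes are J k (109) and j K (125); these are the parental (non-recombinant) types.
So the F1 carried J k on one chromosome and j K on the other — the recessive alleles are on opposite chromosomes (trans / repulsion).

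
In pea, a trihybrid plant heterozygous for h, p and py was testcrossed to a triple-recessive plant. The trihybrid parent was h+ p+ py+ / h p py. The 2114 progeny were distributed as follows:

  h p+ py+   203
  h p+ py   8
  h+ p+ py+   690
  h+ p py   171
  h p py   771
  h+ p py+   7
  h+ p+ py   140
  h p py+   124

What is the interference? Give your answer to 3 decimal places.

The two rarest classes, h+ p py+ and h p+ py, are the double crossovers. Comparing them with the parentals, only the p allele has switched, so p is the middle locus and the order is py – p – h.
py–p: (264 + 15)/2114 = 0.1320; p–h: (374 + 15)/2114 = 0.1840.
Expected DCO frequency = 0.1320 × 0.1840 ≈ 0.02429; observed = 15/2114 ≈ 0.00710.
Coefficient of coincidence = 0.00710/0.02429 ≈ 0.292; interference = 1 − 0.292 = 0.708.

0.708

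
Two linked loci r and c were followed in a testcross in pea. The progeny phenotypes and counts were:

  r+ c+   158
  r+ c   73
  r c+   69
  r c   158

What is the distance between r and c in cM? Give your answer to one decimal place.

The two most frequent classes, r+ c+ (158) and r c (158), are the parental types, so the F1 was r+ c+ / r c.
The recombinant classes are r+ c and r c+: 73 + 69 = 142.
Recombination frequency = 142/458 = 0.3100 ≈ 31.0%, i.e. 31.0 cM.

31.0 cM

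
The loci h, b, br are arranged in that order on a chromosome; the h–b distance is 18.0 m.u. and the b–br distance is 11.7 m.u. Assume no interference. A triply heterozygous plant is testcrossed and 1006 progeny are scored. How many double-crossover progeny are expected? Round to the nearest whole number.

21

Map distances give recombination frequencies of 0.180 and 0.117 for the two intervals.
With no interference, expected double-crossover frequency = 0.180 × 0.117 = 0.02106.
Expected number = 0.02106 × 1006 = 21.19 ≈ 21.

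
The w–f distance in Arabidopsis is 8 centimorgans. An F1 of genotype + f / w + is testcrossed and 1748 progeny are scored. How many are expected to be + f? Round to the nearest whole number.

A map distance of 8 centimorgans corresponds to a recombination frequency of 0.080.
The F1 is + f / w +, so + f is a parental gamete class with expected frequency (1 − r)/2 = 0.920/2 = 0.4600.
Expected number = 0.4600 × 1748 = 804.08 ≈ 804.

804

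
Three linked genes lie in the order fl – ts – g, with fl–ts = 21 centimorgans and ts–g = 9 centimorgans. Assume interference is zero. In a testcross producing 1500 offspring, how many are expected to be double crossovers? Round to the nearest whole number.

Map distances give recombination frequencies of 0.210 and 0.090 for the two intervals.
With no interference, expected double-crossover frequency = 0.210 × 0.090 = 0.01890.
Expected number = 0.01890 × 1500 = 28.35 ≈ 28.

28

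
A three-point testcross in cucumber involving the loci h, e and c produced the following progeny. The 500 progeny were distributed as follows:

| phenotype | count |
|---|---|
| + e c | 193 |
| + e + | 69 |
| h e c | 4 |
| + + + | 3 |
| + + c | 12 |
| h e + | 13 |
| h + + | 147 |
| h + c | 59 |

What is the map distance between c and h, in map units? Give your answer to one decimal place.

The two most frequent reciprocal classes, + e c and h + +, are the parental types, so the F1 was + e c / h + +.
The two rarest classes, h e c and + + +, are the double crossovers. Comparing them with the parentals, only the h allele has switched, so h is the middle locus and the order is c – h – e.
Crossovers in the c–h interval produce the single-crossover classes + e + and h + c (69 + 59 = 128) plus the double crossovers (7).
RF(c–h) = (128 + 7) / 500 = 135/500 = 0.2700 → 27.0 map units.

27.0 map units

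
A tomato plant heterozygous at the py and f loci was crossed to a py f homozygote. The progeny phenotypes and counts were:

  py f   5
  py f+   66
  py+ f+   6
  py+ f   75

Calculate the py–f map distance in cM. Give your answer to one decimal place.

The two most frequent classes, py+ f (75) and py f+ (66), are the parental types, so the F1 was py+ f / py f+.
The recombinant classes are py+ f+ and py f: 6 + 5 = 11.
Recombination frequency = 11/152 = 0.0724 ≈ 7.2%, i.e. 7.2 cM.

7.2 cM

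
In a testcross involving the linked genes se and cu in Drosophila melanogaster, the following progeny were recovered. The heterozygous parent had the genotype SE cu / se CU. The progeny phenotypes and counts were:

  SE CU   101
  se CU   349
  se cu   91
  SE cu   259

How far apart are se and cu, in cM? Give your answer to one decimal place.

The recombinant classes are SE CU and se cu: 101 + 91 = 192.
Recombination frequency = 192/800 = 0.2400 ≈ 24.0%, i.e. 24.0 cM.

24.0 cM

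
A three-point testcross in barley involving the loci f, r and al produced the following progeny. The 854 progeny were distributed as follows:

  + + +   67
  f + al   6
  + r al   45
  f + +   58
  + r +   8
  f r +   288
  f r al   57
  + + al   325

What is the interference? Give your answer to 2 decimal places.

0.26

The two most frequent reciprocal classes, + + al and f r +, are the parental types, so the F1 was + + al / f r +.
The two rarest classes, f + al and + r +, are the double crossovers. Comparing them with the parentals, only the f allele has switched, so f is the middle locus and the order is r – f – al.
r–f: (103 + 14)/854 = 0.1370; f–al: (124 + 14)/854 = 0.1616.
Expected DCO frequency = 0.1370 × 0.1616 ≈ 0.02214; observed = 14/854 ≈ 0.01639.
Coefficient of coincidence = 0.01639/0.02214 ≈ 0.74; interference = 1 − 0.74 = 0.26.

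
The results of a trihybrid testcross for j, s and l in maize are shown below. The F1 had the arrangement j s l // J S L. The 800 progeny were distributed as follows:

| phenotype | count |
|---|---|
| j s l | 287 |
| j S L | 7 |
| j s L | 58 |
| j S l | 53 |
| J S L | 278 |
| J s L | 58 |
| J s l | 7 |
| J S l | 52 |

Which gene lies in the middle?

The two rarest classes, J s l and j S L, are the double crossovers. Comparing them with the parentals, only the j allele has switched, so j is the middle locus and the order is s – j – l.

j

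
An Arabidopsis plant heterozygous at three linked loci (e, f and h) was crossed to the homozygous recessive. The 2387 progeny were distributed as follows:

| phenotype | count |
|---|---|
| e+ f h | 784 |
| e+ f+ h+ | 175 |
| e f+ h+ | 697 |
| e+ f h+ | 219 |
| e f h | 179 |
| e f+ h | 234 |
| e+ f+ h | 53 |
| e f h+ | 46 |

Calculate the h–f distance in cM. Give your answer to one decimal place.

23.1 cM

The two most frequent reciprocal classes, e+ f h and e f+ h+, are the parental types, so the F1 was e+ f h / e f+ h+.
The two rarest classes, e+ f+ h and e f h+, are the double crossovers. Comparing them with the parentals, only the f allele has switched, so f is the middle locus and the order is h – f – e.
Crossovers in the h–f interval produce the single-crossover classes e+ f h+ and e f+ h (219 + 234 = 453) plus the double crossovers (99).
RF(h–f) = (453 + 99) / 2387 = 552/2387 = 0.2313 → 23.1 cM.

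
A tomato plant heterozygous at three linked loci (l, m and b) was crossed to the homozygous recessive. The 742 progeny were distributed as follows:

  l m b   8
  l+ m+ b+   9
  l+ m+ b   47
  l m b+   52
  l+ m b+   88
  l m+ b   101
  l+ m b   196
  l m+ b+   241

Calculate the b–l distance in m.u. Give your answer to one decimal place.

The two most frequent reciprocal classes, l m+ b+ and l+ m b, are the parental types, so the F1 was l m+ b+ / l+ m b.
The two rarest classes, l+ m+ b+ and l m b, are the double crossovers. Comparing them with the parentals, only the l allele has switched, so l is the middle locus and the order is b – l – m.
Crossovers in the b–l interval produce the single-crossover classes l m+ b and l+ m b+ (101 + 88 = 189) plus the double crossovers (17).
RF(b–l) = (189 + 17) / 742 = 206/742 = 0.2776 → 27.8 m.u.

27.8 m.u.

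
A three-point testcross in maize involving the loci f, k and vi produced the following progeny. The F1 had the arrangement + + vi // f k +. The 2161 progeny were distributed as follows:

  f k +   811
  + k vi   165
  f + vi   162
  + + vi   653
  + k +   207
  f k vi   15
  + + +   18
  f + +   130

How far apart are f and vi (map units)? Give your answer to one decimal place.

The two rarest classes, + + + and f k vi, are the double crossovers. Comparing them with the parentals, only the vi allele has switched, so vi is the middle locus and the order is k – vi – f.
Crossovers in the vi–f interval produce the single-crossover classes f + vi and + k + (162 + 207 = 369) plus the double crossovers (33).
RF(vi–f) = (369 + 33) / 2161 = 402/2161 = 0.1860 → 18.6 map units.

18.6 map units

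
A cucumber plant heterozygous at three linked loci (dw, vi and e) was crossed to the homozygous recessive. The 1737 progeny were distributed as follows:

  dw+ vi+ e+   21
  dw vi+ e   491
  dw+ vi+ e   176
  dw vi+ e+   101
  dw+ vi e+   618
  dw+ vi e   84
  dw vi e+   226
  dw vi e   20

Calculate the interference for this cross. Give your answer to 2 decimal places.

The two most frequent reciprocal classes, dw vi+ e and dw+ vi e+, are the parental types, so the F1 was dw vi+ e / dw+ vi e+.
The two rarest classes, dw vi e and dw+ vi+ e+, are the double crossovers. Comparing them with the parentals, only the vi allele has switched, so vi is the middle locus and the order is dw – vi – e.
dw–vi: (402 + 41)/1737 = 0.2550; vi–e: (185 + 41)/1737 = 0.1301.
Expected DCO frequency = 0.2550 × 0.1301 ≈ 0.03318; observed = 41/1737 ≈ 0.02360.
Coefficient of coincidence = 0.02360/0.03318 ≈ 0.71; interference = 1 − 0.71 = 0.29.

0.29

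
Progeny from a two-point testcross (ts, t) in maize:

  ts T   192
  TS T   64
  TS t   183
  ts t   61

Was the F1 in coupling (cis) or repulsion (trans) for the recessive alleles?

The two most frequent classes are TS t (183) and ts T (192); these are the parental (non-recombinant) types.
So the F1 carried TS t on one chromosome and ts T on the other — the recessive alleles are on opposite chromosomes (trans / repulsion).

trans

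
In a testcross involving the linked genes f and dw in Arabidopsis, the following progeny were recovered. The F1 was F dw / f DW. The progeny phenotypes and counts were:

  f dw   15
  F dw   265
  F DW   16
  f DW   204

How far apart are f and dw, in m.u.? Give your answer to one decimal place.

The recombinant classes are F DW and f dw: 16 + 15 = 31.
Recombination frequency = 31/500 = 0.0620 ≈ 6.2%, i.e. 6.2 m.u.

6.2 m.u.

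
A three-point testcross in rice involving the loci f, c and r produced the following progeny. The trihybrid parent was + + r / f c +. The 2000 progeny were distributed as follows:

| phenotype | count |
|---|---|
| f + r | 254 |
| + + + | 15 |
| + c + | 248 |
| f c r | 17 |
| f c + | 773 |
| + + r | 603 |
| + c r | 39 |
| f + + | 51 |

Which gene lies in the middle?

r

The two rarest classes, + + + and f c r, are the double crossovers. Comparing them with the parentals, only the r allele has switched, so r is the middle locus and the order is f – r – c.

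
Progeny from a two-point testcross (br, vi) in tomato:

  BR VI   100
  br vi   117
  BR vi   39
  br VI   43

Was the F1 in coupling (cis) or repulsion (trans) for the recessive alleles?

cis

The two most frequent classes are BR VI (100) and br vi (117); these are the parental (non-recombinant) types.
So the F1 carried BR VI on one chromosome and br vi on the other — the recessive alleles are on the same chromosome (cis / coupling).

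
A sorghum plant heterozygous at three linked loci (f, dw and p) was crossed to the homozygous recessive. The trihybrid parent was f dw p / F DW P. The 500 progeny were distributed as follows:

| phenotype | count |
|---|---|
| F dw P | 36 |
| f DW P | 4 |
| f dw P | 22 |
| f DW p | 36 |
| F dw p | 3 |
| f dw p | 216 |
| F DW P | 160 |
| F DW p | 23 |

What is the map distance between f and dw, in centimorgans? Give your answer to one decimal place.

15.8 centimorgans

The two rarest classes, F dw p and f DW P, are the double crossovers. Comparing them with the parentals, only the f allele has switched, so f is the middle locus and the order is dw – f – p.
Crossovers in the dw–f interval produce the single-crossover classes f DW p and F dw P (36 + 36 = 72) plus the double crossovers (7).
RF(dw–f) = (72 + 7) / 500 = 79/500 = 0.1580 → 15.8 centimorgans.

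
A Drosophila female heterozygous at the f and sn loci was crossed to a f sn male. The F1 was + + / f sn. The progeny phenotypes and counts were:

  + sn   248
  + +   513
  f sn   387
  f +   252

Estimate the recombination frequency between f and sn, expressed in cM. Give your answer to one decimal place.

The recombinant classes are + sn and f +: 248 + 252 = 500.
Recombination frequency = 500/1400 = 0.3571 ≈ 35.7%, i.e. 35.7 cM.

35.7 cM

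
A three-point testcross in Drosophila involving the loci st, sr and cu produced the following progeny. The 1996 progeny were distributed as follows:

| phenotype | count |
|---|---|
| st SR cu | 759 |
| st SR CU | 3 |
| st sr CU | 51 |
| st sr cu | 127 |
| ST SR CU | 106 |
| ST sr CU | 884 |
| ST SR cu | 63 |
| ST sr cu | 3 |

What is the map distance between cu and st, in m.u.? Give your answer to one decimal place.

6.0 m.u.

The two most frequent reciprocal classes, st SR cu and ST sr CU, are the parental types, so the F1 was st SR cu / ST sr CU.
The two rarest classes, st SR CU and ST sr cu, are the double crossovers. Comparing them with the parentals, only the cu allele has switched, so cu is the middle locus and the order is st – cu – sr.
Crossovers in the st–cu interval produce the single-crossover classes ST SR cu and st sr CU (63 + 51 = 114) plus the double crossovers (6).
RF(st–cu) = (114 + 6) / 1996 = 120/1996 = 0.0601 → 6.0 m.u.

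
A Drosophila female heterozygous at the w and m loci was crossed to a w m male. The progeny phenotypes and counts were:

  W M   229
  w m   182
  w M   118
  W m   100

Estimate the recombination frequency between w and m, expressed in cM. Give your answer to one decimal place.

The two most frequent classes, W M (229) and w m (182), are the parental types, so the F1 was W M / w m.
The recombinant classes are W m and w M: 100 + 118 = 218.
Recombination frequency = 218/629 = 0.3466 ≈ 34.7%, i.e. 34.7 cM.

34.7 cM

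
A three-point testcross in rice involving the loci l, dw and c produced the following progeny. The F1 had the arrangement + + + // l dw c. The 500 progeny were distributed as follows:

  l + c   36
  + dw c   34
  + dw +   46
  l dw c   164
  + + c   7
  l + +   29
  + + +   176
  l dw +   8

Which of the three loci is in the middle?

The two rarest classes, + + c and l dw +, are the double crossovers. Comparing them with the parentals, only the c allele has switched, so c is the middle locus and the order is dw – c – l.

c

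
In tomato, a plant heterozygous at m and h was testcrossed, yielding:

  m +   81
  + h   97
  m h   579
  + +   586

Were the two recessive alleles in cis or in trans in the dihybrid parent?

The two most frequent classes are + + (586) and m h (579); these are the parental (non-recombinant) types.
So the F1 carried + + on one chromosome and m h on the other — the recessive alleles are on the same chromosome (cis / coupling).

cis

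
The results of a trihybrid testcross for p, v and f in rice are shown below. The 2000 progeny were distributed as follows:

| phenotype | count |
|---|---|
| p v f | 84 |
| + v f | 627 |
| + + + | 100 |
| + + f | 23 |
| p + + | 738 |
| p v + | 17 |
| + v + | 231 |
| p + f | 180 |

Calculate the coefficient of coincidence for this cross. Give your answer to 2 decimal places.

0.79

The two most frequent reciprocal classes, + v f and p + +, are the parental types, so the F1 was + v f / p + +.
The two rarest classes, + + f and p v +, are the double crossovers. Comparing them with the parentals, only the v allele has switched, so v is the middle locus and the order is f – v – p.
f–v: (411 + 40)/2000 = 0.2255; v–p: (184 + 40)/2000 = 0.1120.
Expected DCO frequency = 0.2255 × 0.1120 ≈ 0.02526; observed = 40/2000 ≈ 0.02000.
Coefficient of coincidence = 0.02000/0.02526 ≈ 0.79.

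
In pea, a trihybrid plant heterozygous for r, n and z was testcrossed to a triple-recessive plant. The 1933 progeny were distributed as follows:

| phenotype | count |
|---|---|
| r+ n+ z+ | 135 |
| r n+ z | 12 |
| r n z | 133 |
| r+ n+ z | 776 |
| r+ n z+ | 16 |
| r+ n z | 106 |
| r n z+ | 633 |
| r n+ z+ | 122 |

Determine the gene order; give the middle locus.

r

The two most frequent reciprocal classes, r n z+ and r+ n+ z, are the parental types, so the F1 was r n z+ / r+ n+ z.
The two rarest classes, r+ n z+ and r n+ z, are the double crossovers. Comparing them with the parentals, only the r allele has switched, so r is the middle locus and the order is n – r – z.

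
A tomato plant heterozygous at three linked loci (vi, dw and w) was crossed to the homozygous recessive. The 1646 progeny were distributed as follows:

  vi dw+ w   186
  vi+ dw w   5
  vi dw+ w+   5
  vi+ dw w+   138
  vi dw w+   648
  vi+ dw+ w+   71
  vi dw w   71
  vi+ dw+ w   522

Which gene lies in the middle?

The two most frequent reciprocal classes, vi dw w+ and vi+ dw+ w, are the parental types, so the F1 was vi dw w+ / vi+ dw+ w.
The two rarest classes, vi dw+ w+ and vi+ dw w, are the double crossovers. Comparing them with the parentals, only the dw allele has switched, so dw is the middle locus and the order is vi – dw – w.

dw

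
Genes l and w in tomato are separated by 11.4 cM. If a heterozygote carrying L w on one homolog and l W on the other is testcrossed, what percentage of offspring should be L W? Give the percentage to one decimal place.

5.7%

A map distance of 11.4 cM corresponds to a recombination frequency of 0.114.
The F1 is L w / l W, so L W is a recombinant gamete class with expected frequency r/2 = 0.114/2 = 0.0570.
That is 0.0570 = 5.7% of the progeny.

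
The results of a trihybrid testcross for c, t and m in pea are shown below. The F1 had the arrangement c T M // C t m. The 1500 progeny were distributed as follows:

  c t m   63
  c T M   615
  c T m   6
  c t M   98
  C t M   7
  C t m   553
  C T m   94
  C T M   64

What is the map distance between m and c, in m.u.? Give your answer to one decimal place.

9.3 m.u.

The two rarest classes, c T m and C t M, are the double crossovers. Comparing them with the parentals, only the m allele has switched, so m is the middle locus and the order is c – m – t.
Crossovers in the c–m interval produce the single-crossover classes C T M and c t m (64 + 63 = 127) plus the double crossovers (13).
RF(c–m) = (127 + 13) / 1500 = 140/1500 = 0.0933 → 9.3 m.u.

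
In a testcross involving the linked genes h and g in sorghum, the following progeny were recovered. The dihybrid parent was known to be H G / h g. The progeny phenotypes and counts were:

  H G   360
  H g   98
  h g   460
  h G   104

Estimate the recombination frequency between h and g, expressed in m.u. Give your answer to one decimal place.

The recombinant classes are H g and h G: 98 + 104 = 202.
Recombination frequency = 202/1022 = 0.1977 ≈ 19.8%, i.e. 19.8 m.u.

19.8 m.u.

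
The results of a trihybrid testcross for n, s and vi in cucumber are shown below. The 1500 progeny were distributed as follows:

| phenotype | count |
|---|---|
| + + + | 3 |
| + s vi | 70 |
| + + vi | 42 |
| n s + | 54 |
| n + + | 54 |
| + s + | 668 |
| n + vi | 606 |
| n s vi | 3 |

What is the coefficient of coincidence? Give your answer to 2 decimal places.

The two most frequent reciprocal classes, n + vi and + s +, are the parental types, so the F1 was n + vi / + s +.
The two rarest classes, n s vi and + + +, are the double crossovers. Comparing them with the parentals, only the s allele has switched, so s is the middle locus and the order is n – s – vi.
n–s: (96 + 6)/1500 = 0.0680; s–vi: (124 + 6)/1500 = 0.0867.
Expected DCO frequency = 0.0680 × 0.0867 ≈ 0.00590; observed = 6/1500 ≈ 0.00400.
Coefficient of coincidence = 0.00400/0.00590 ≈ 0.68.

0.68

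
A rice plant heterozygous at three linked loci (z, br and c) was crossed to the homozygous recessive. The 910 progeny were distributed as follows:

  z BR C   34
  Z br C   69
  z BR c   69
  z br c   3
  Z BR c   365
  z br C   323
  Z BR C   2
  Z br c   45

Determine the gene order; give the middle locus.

c

The two most frequent reciprocal classes, Z BR c and z br C, are the parental types, so the F1 was Z BR c / z br C.
The two rarest classes, Z BR C and z br c, are the double crossovers. Comparing them with the parentals, only the c allele has switched, so c is the middle locus and the order is br – c – z.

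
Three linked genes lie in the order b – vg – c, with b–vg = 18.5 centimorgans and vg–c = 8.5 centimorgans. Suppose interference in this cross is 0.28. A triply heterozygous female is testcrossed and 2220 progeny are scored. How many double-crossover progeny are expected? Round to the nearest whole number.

25

Map distances give recombination frequencies of 0.185 and 0.085 for the two intervals.
With interference 0.28 (so coincidence = 0.72), expected double-crossover frequency = 0.185 × 0.085 × 0.72 = 0.01132.
Expected number = 0.01132 × 2220 = 25.13 ≈ 25.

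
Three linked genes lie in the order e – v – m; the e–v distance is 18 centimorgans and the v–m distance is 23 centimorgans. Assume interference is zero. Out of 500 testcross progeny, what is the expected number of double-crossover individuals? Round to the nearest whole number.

21

Map distances give recombination frequencies of 0.180 and 0.230 for the two intervals.
With no interference, expected double-crossover frequency = 0.180 × 0.230 = 0.04140.
Expected number = 0.04140 × 500 = 20.70 ≈ 21.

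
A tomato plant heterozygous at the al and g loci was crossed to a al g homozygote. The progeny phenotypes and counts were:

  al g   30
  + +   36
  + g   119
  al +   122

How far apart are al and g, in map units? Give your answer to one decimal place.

The two most frequent classes, + g (119) and al + (122), are the parental types, so the F1 was + g / al +.
The recombinant classes are + + and al g: 36 + 30 = 66.
Recombination frequency = 66/307 = 0.2150 ≈ 21.5%, i.e. 21.5 map units.

21.5 map units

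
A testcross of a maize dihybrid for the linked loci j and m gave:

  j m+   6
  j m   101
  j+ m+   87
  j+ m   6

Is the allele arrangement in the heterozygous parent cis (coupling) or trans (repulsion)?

The two most frequent classes are j+ m+ (87) and j m (101); these are the parental (non-recombinant) types.
So the F1 carried j+ m+ on one chromosome and j m on the other — the recessive alleles are on the same chromosome (cis / coupling).

cis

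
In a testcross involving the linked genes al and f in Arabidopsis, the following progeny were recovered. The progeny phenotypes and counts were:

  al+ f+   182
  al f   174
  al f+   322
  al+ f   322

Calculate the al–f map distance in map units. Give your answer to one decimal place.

35.6 map units

The two most frequent classes, al+ f (322) and al f+ (322), are the parental types, so the F1 was al+ f / al f+.
The recombinant classes are al+ f+ and al f: 182 + 174 = 356.
Recombination frequency = 356/1000 = 0.3560 ≈ 35.6%, i.e. 35.6 map units.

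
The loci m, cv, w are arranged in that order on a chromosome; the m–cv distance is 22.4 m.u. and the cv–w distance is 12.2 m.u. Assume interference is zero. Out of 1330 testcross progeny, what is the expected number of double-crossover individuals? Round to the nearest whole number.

Map distances give recombination frequencies of 0.224 and 0.122 for the two intervals.
With no interference, expected double-crossover frequency = 0.224 × 0.122 = 0.02733.
Expected number = 0.02733 × 1330 = 36.35 ≈ 36.

36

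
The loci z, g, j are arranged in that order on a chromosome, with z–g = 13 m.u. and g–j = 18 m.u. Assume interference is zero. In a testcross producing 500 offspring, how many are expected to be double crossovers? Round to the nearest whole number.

Map distances give recombination frequencies of 0.130 and 0.180 for the two intervals.
With no interference, expected double-crossover frequency = 0.130 × 0.180 = 0.02340.
Expected number = 0.02340 × 500 = 11.70 ≈ 12.

12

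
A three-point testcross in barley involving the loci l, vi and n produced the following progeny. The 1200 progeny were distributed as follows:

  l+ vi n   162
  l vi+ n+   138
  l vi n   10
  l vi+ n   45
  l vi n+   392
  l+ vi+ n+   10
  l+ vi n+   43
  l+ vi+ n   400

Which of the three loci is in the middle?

n

The two most frequent reciprocal classes, l vi n+ and l+ vi+ n, are the parental types, so the F1 was l vi n+ / l+ vi+ n.
The two rarest classes, l vi n and l+ vi+ n+, are the double crossovers. Comparing them with the parentals, only the n allele has switched, so n is the middle locus and the order is vi – n – l.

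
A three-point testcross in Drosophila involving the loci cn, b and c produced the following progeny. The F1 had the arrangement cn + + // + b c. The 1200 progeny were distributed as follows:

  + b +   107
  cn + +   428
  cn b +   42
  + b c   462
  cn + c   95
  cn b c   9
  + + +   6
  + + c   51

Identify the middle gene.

The two rarest classes, + + + and cn b c, are the double crossovers. Comparing them with the parentals, only the cn allele has switched, so cn is the middle locus and the order is b – cn – c.

cn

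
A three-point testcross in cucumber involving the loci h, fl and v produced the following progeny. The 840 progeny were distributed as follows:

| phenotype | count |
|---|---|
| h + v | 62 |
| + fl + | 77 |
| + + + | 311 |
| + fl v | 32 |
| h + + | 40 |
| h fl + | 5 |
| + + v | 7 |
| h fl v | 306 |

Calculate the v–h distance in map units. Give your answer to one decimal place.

The two most frequent reciprocal classes, h fl v and + + +, are the parental types, so the F1 was h fl v / + + +.
The two rarest classes, h fl + and + + v, are the double crossovers. Comparing them with the parentals, only the v allele has switched, so v is the middle locus and the order is fl – v – h.
Crossovers in the v–h interval produce the single-crossover classes + fl v and h + + (32 + 40 = 72) plus the double crossovers (12).
RF(v–h) = (72 + 12) / 840 = 84/840 = 0.1000 → 10.0 map units.

10.0 map units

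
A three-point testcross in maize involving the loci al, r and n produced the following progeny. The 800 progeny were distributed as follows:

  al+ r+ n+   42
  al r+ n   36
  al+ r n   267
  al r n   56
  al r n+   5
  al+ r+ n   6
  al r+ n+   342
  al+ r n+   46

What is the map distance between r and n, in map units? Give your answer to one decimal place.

The two most frequent reciprocal classes, al r+ n+ and al+ r n, are the parental types, so the F1 was al r+ n+ / al+ r n.
The two rarest classes, al r n+ and al+ r+ n, are the double crossovers. Comparing them with the parentals, only the r allele has switched, so r is the middle locus and the order is al – r – n.
Crossovers in the r–n interval produce the single-crossover classes al r+ n and al+ r n+ (36 + 46 = 82) plus the double crossovers (11).
RF(r–n) = (82 + 11) / 800 = 93/800 = 0.1163 → 11.6 map units.

11.6 map units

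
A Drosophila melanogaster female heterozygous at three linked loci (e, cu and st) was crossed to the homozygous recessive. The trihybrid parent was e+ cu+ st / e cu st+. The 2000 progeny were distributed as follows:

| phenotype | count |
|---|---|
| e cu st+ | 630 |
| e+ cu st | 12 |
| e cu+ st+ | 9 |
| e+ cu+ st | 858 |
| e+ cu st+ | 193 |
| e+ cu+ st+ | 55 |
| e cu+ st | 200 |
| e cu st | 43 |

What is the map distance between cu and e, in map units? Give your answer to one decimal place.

The two rarest classes, e+ cu st and e cu+ st+, are the double crossovers. Comparing them with the parentals, only the cu allele has switched, so cu is the middle locus and the order is st – cu – e.
Crossovers in the cu–e interval produce the single-crossover classes e cu+ st and e+ cu st+ (200 + 193 = 393) plus the double crossovers (21).
RF(cu–e) = (393 + 21) / 2000 = 414/2000 = 0.2070 → 20.7 map units.

20.7 map units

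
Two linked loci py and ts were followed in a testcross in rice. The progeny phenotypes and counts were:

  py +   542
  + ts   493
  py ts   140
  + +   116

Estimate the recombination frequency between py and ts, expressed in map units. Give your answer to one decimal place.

19.8 map units

The two most frequent classes, + ts (493) and py + (542), are the parental types, so the F1 was + ts / py +.
The recombinant classes are + + and py ts: 116 + 140 = 256.
Recombination frequency = 256/1291 = 0.1983 ≈ 19.8%, i.e. 19.8 map units.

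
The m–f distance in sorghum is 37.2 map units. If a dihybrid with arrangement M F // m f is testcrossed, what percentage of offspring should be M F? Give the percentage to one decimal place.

31.4%

A map distance of 37.2 map units corresponds to a recombination frequency of 0.372.
The F1 is M F / m f, so M F is a parental gamete class with expected frequency (1 − r)/2 = 0.628/2 = 0.3140.
That is 0.3140 = 31.4% of the progeny.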